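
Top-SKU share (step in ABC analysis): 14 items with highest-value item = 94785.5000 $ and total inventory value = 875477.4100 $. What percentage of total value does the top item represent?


Top item = 94785.5000
Total = 875477.4100
Percentage = 94785.5000 / 875477.4100 * 100 = 10.8267

10.8267%


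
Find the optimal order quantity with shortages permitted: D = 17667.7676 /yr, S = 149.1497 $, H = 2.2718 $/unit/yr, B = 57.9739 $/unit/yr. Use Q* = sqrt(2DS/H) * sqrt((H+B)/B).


sqrt(2DS/H) = 1523.1125
sqrt((H+B)/B) = 1.0194
Q* = 1523.1125 * 1.0194 = 1552.6685

1552.6685 units


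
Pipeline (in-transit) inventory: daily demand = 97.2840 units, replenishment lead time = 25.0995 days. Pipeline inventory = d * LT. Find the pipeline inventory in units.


Pipeline = 97.2840 * 25.0995 = 2441.7798

2441.7798 units


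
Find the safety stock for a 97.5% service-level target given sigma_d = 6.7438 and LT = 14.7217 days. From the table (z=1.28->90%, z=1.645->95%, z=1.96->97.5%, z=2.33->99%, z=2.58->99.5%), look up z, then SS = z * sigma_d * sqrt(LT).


From the table, SL = 97.5% corresponds to z = 1.96
sqrt(LT) = sqrt(14.7217) = 3.8369
SS = 1.96 * 6.7438 * 3.8369 = 50.7154

50.7154 units


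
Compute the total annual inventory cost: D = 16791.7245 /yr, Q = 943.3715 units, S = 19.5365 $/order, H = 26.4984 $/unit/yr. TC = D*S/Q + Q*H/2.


Ordering cost = D*S/Q = 347.7437
Holding cost = Q*H/2 = 12498.9177
TC = 347.7437 + 12498.9177 = 12846.6614

12846.6614 $/yr


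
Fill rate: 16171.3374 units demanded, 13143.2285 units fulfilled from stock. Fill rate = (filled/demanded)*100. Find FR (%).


FR = 13143.2285 / 16171.3374 * 100 = 81.2748

81.2748%


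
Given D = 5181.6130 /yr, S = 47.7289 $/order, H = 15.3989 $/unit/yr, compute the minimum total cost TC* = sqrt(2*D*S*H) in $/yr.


2*D*S*H = 7616686.7245
TC* = sqrt(7616686.7245) = 2759.8345

2759.8345 $/yr


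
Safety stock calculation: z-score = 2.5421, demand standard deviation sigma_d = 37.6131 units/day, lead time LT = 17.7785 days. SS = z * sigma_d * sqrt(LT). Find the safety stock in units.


sqrt(LT) = sqrt(17.7785) = 4.2165
SS = 2.5421 * 37.6131 * 4.2165 = 403.1617

403.1617 units


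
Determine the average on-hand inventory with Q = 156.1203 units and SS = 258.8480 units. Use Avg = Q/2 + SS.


Q/2 = 78.0601
Avg = 78.0601 + 258.8480 = 336.9081

336.9081 units


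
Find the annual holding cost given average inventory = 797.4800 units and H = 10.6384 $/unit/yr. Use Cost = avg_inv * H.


Cost = 797.4800 * 10.6384 = 8483.9112

8483.9112 $/yr


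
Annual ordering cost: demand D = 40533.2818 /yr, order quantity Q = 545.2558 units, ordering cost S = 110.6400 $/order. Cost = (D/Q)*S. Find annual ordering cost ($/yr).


Number of orders = D/Q = 74.3381
Cost = 74.3381 * 110.6400 = 8224.7677

8224.7677 $/yr


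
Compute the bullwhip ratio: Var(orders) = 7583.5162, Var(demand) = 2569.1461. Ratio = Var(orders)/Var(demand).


BW = 7583.5162 / 2569.1461 = 2.9518

2.9518


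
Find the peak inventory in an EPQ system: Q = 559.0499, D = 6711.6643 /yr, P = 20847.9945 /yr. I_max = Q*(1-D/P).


D/P = 0.3219
1 - D/P = 0.6781
I_max = 559.0499 * 0.6781 = 379.0731

379.0731 units


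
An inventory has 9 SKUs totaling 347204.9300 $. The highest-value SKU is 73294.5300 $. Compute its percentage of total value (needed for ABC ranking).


Top item = 73294.5300
Total = 347204.9300
Percentage = 73294.5300 / 347204.9300 * 100 = 21.1099

21.1099%


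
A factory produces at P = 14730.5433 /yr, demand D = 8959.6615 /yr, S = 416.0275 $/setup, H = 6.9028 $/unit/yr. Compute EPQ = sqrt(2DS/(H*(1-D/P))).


1 - D/P = 1 - 0.6082 = 0.3918
H*(1-D/P) = 2.7043
2DS = 7454931.1494
EPQ = sqrt(2756734.4424) = 1660.3417

1660.3417 units


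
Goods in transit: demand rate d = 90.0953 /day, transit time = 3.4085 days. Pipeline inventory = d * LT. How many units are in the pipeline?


Pipeline = 90.0953 * 3.4085 = 307.0898

307.0898 units


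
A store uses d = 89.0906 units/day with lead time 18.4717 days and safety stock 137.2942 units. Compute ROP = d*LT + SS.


d*LT = 89.0906 * 18.4717 = 1645.6548
ROP = 1645.6548 + 137.2942 = 1782.9490

1782.9490 units


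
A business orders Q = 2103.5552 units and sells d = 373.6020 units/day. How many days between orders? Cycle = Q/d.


Cycle = 2103.5552 / 373.6020 = 5.6305

5.6305 days


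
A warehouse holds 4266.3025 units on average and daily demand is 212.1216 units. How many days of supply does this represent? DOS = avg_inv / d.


DOS = 4266.3025 / 212.1216 = 20.1125

20.1125 days


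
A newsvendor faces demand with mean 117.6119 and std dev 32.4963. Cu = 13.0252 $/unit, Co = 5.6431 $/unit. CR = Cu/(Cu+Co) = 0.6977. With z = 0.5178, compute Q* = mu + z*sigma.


CR = Cu/(Cu+Co) = 13.0252/(13.0252+5.6431) = 0.6977
z = 0.5178
Q* = 117.6119 + 0.5178 * 32.4963 = 134.4385

134.4385 units


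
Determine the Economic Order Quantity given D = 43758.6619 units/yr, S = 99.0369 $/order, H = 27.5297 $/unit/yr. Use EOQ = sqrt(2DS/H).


2*D*S = 2 * 43758.6619 * 99.0369 = 8667444.4454
2*D*S/H = 314839.7711
EOQ = sqrt(314839.7711) = 561.1058

561.1058 units


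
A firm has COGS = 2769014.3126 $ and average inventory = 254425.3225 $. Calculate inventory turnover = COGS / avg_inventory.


Turnover = 2769014.3126 / 254425.3225 = 10.8834

10.8834


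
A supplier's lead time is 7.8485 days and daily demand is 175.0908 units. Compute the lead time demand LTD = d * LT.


LTD = 175.0908 * 7.8485 = 1374.2001

1374.2001 units


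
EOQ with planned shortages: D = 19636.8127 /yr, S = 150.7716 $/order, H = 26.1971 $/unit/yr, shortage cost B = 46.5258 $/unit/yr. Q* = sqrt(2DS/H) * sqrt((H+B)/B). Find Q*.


sqrt(2DS/H) = 475.4268
sqrt((H+B)/B) = 1.2502
Q* = 475.4268 * 1.2502 = 594.3911

594.3911 units


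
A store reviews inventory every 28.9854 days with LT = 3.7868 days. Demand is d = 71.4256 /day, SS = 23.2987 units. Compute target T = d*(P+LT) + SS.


P + LT = 32.7722
d*(P+LT) = 71.4256 * 32.7722 = 2340.7740
T = 2340.7740 + 23.2987 = 2364.0727

2364.0727 units


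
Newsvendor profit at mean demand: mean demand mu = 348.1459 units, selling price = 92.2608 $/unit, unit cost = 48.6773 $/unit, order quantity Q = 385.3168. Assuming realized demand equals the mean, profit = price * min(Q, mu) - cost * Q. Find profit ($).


Sales at mu = min(385.3168, 348.1459) = 348.1459
Revenue = 92.2608 * 348.1459 = 32120.2193
Total cost = 48.6773 * 385.3168 = 18756.1815
Profit = 32120.2193 - 18756.1815 = 13364.0378

13364.0378 $


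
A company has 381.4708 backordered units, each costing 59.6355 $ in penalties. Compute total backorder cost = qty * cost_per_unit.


Total = 381.4708 * 59.6355 = 22749.2019

22749.2019 $


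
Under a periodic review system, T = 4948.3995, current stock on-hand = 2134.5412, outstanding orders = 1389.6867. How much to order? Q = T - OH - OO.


Inventory position = OH + OO = 2134.5412 + 1389.6867 = 3524.2279
Q = 4948.3995 - 3524.2279 = 1424.1716

1424.1716 units


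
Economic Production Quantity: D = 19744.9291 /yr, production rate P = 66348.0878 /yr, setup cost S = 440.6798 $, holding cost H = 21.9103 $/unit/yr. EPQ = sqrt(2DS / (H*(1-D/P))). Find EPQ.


1 - D/P = 1 - 0.2976 = 0.7024
H*(1-D/P) = 15.3899
2DS = 17402382.8136
EPQ = sqrt(1130767.8471) = 1063.3757

1063.3757 units


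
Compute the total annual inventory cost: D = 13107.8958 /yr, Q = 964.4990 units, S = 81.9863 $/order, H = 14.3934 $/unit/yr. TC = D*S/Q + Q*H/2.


Ordering cost = D*S/Q = 1114.2239
Holding cost = Q*H/2 = 6941.2100
TC = 1114.2239 + 6941.2100 = 8055.4339

8055.4339 $/yr


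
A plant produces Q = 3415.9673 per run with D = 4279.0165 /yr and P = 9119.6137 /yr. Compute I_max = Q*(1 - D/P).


D/P = 0.4692
1 - D/P = 0.5308
I_max = 3415.9673 * 0.5308 = 1813.1603

1813.1603 units


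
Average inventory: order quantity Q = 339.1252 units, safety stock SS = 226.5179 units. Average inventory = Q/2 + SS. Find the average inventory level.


Q/2 = 169.5626
Avg = 169.5626 + 226.5179 = 396.0805

396.0805 units


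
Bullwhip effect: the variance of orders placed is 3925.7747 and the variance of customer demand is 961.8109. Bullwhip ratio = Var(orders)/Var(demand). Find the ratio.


BW = 3925.7747 / 961.8109 = 4.0816

4.0816


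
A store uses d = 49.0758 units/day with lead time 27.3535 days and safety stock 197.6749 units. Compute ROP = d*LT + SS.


d*LT = 49.0758 * 27.3535 = 1342.3949
ROP = 1342.3949 + 197.6749 = 1540.0698

1540.0698 units


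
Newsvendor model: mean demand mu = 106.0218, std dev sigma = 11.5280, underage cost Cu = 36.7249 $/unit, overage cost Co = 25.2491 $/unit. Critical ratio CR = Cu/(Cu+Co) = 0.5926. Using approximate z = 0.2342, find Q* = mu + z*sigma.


CR = Cu/(Cu+Co) = 36.7249/(36.7249+25.2491) = 0.5926
z = 0.2342
Q* = 106.0218 + 0.2342 * 11.5280 = 108.7217

108.7217 units


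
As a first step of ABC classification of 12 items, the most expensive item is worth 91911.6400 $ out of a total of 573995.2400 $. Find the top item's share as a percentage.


Top item = 91911.6400
Total = 573995.2400
Percentage = 91911.6400 / 573995.2400 * 100 = 16.0126

16.0126%


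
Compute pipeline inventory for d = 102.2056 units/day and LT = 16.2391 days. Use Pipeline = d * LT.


Pipeline = 102.2056 * 16.2391 = 1659.7270

1659.7270 units


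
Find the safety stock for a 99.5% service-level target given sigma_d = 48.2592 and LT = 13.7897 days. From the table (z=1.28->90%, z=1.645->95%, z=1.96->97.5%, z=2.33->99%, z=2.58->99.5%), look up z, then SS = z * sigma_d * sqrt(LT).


From the table, SL = 99.5% corresponds to z = 2.58
sqrt(LT) = sqrt(13.7897) = 3.7134
SS = 2.58 * 48.2592 * 3.7134 = 462.3568

462.3568 units


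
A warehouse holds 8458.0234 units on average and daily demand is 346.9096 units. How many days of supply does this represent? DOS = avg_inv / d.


DOS = 8458.0234 / 346.9096 = 24.3811

24.3811 days


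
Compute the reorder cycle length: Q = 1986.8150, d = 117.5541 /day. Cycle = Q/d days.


Cycle = 1986.8150 / 117.5541 = 16.9013

16.9013 days


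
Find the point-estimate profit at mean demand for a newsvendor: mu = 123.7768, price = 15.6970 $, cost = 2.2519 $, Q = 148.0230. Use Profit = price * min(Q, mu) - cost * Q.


Sales at mu = min(148.0230, 123.7768) = 123.7768
Revenue = 15.6970 * 123.7768 = 1942.9244
Total cost = 2.2519 * 148.0230 = 333.3330
Profit = 1942.9244 - 333.3330 = 1609.5914

1609.5914 $


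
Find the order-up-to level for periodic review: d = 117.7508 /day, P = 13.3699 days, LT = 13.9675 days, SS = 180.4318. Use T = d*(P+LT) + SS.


P + LT = 27.3374
d*(P+LT) = 117.7508 * 27.3374 = 3219.0007
T = 3219.0007 + 180.4318 = 3399.4325

3399.4325 units


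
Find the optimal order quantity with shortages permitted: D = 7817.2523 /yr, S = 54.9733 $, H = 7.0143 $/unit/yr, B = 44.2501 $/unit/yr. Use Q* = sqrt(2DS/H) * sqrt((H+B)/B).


sqrt(2DS/H) = 350.0465
sqrt((H+B)/B) = 1.0763
Q* = 350.0465 * 1.0763 = 376.7703

376.7703 units


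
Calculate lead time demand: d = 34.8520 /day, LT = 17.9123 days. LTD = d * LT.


LTD = 34.8520 * 17.9123 = 624.2795

624.2795 units


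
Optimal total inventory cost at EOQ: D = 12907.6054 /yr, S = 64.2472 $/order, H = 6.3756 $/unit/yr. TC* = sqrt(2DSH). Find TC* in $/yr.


2*D*S*H = 10574283.3301
TC* = sqrt(10574283.3301) = 3251.8123

3251.8123 $/yr


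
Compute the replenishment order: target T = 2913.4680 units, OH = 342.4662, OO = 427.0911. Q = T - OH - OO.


Inventory position = OH + OO = 342.4662 + 427.0911 = 769.5573
Q = 2913.4680 - 769.5573 = 2143.9107

2143.9107 units


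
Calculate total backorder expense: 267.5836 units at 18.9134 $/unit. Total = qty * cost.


Total = 267.5836 * 18.9134 = 5060.9157

5060.9157 $


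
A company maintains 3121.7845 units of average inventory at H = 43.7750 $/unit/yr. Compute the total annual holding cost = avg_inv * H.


Cost = 3121.7845 * 43.7750 = 136656.1165

136656.1165 $/yr


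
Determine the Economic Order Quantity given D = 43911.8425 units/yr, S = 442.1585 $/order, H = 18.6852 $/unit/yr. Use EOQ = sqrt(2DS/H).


2*D*S = 2 * 43911.8425 * 442.1585 = 38831988.8241
2*D*S/H = 2078221.7383
EOQ = sqrt(2078221.7383) = 1441.6039

1441.6039 units


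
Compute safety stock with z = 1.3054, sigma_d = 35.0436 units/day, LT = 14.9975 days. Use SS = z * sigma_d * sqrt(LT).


sqrt(LT) = sqrt(14.9975) = 3.8727
SS = 1.3054 * 35.0436 * 3.8727 = 177.1584

177.1584 units


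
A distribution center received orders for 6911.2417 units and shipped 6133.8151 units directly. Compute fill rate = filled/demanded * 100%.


FR = 6133.8151 / 6911.2417 * 100 = 88.7513

88.7513%


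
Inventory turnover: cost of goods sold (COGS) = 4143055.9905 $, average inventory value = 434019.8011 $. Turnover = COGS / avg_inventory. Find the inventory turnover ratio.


Turnover = 4143055.9905 / 434019.8011 = 9.5458

9.5458


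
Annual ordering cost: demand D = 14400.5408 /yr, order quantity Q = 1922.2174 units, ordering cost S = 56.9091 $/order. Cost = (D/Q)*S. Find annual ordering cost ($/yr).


Number of orders = D/Q = 7.4916
Cost = 7.4916 * 56.9091 = 426.3419

426.3419 $/yr


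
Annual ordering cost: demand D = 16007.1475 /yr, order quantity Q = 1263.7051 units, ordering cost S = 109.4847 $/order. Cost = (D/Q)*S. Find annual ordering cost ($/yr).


Number of orders = D/Q = 12.6668
Cost = 12.6668 * 109.4847 = 1386.8249

1386.8249 $/yr


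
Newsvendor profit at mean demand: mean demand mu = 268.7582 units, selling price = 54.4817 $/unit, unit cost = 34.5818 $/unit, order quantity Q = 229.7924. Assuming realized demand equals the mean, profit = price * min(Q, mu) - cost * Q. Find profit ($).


Sales at mu = min(229.7924, 268.7582) = 229.7924
Revenue = 54.4817 * 229.7924 = 12519.4806
Total cost = 34.5818 * 229.7924 = 7946.6348
Profit = 12519.4806 - 7946.6348 = 4572.8458

4572.8458 $


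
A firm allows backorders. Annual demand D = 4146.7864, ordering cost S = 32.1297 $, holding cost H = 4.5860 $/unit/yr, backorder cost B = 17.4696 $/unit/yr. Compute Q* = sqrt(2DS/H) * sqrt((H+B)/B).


sqrt(2DS/H) = 241.0500
sqrt((H+B)/B) = 1.1236
Q* = 241.0500 * 1.1236 = 270.8477

270.8477 units


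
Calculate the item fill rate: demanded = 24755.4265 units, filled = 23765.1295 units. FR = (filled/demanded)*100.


FR = 23765.1295 / 24755.4265 * 100 = 95.9997

95.9997%


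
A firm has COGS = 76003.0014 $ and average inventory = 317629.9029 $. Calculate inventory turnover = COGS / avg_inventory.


Turnover = 76003.0014 / 317629.9029 = 0.2393

0.2393


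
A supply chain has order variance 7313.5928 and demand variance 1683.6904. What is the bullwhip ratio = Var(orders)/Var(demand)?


BW = 7313.5928 / 1683.6904 = 4.3438

4.3438


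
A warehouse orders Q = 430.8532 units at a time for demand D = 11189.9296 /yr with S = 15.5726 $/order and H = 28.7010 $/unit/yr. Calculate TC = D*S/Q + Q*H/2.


Ordering cost = D*S/Q = 404.4447
Holding cost = Q*H/2 = 6182.9588
TC = 404.4447 + 6182.9588 = 6587.4036

6587.4036 $/yr


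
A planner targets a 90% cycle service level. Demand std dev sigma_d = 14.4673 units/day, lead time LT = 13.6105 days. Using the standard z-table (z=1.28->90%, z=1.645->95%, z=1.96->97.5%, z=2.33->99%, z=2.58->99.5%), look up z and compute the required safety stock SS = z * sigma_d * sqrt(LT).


From the table, SL = 90% corresponds to z = 1.28
sqrt(LT) = sqrt(13.6105) = 3.6892
SS = 1.28 * 14.4673 * 3.6892 = 68.3179

68.3179 units


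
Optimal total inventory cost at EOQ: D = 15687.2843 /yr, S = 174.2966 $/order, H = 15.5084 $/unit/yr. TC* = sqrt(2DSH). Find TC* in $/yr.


2*D*S*H = 84807385.0557
TC* = sqrt(84807385.0557) = 9209.0925

9209.0925 $/yr


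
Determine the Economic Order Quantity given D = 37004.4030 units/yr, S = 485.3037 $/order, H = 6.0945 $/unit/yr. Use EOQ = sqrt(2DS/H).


2*D*S = 2 * 37004.4030 * 485.3037 = 35916747.3844
2*D*S/H = 5893305.0102
EOQ = sqrt(5893305.0102) = 2427.6130

2427.6130 units


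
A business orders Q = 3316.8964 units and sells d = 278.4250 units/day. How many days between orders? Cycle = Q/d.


Cycle = 3316.8964 / 278.4250 = 11.9131

11.9131 days


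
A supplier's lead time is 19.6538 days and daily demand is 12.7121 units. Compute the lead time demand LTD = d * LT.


LTD = 12.7121 * 19.6538 = 249.8411

249.8411 units


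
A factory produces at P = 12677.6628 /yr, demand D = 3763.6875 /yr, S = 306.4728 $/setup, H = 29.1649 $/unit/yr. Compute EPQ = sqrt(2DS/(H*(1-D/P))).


1 - D/P = 1 - 0.2969 = 0.7031
H*(1-D/P) = 20.5066
2DS = 2306935.6929
EPQ = sqrt(112497.4729) = 335.4064

335.4064 units


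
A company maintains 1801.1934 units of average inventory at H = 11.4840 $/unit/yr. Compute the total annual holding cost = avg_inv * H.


Cost = 1801.1934 * 11.4840 = 20684.9050

20684.9050 $/yr


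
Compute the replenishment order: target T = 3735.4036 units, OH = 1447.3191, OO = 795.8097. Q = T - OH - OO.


Inventory position = OH + OO = 1447.3191 + 795.8097 = 2243.1288
Q = 3735.4036 - 2243.1288 = 1492.2748

1492.2748 units


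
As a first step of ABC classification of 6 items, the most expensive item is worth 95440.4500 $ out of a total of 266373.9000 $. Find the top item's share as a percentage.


Top item = 95440.4500
Total = 266373.9000
Percentage = 95440.4500 / 266373.9000 * 100 = 35.8295

35.8295%


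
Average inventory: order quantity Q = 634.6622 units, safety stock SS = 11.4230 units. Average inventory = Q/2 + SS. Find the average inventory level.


Q/2 = 317.3311
Avg = 317.3311 + 11.4230 = 328.7541

328.7541 units


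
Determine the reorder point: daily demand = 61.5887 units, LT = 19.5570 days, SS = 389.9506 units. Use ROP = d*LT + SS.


d*LT = 61.5887 * 19.5570 = 1204.4902
ROP = 1204.4902 + 389.9506 = 1594.4408

1594.4408 units


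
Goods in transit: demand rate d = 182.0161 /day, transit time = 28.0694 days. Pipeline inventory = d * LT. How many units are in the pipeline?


Pipeline = 182.0161 * 28.0694 = 5109.0827

5109.0827 units


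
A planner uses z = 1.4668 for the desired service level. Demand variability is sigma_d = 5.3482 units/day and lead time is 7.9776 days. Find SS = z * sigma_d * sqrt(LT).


sqrt(LT) = sqrt(7.9776) = 2.8245
SS = 1.4668 * 5.3482 * 2.8245 = 22.1572

22.1572 units


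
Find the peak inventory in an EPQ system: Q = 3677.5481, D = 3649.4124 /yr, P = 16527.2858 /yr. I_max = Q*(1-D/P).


D/P = 0.2208
1 - D/P = 0.7792
I_max = 3677.5481 * 0.7792 = 2865.5037

2865.5037 units


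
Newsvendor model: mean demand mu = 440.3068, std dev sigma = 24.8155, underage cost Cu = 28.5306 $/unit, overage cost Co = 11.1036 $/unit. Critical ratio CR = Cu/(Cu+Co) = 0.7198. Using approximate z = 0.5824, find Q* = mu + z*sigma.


CR = Cu/(Cu+Co) = 28.5306/(28.5306+11.1036) = 0.7198
z = 0.5824
Q* = 440.3068 + 0.5824 * 24.8155 = 454.7593

454.7593 units


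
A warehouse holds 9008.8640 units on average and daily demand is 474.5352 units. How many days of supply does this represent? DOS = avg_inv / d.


DOS = 9008.8640 / 474.5352 = 18.9846

18.9846 days


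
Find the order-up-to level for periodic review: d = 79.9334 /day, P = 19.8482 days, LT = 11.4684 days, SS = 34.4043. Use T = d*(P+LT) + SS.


P + LT = 31.3166
d*(P+LT) = 79.9334 * 31.3166 = 2503.2423
T = 2503.2423 + 34.4043 = 2537.6466

2537.6466 units


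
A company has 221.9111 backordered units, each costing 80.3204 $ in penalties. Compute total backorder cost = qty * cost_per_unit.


Total = 221.9111 * 80.3204 = 17823.9883

17823.9883 $


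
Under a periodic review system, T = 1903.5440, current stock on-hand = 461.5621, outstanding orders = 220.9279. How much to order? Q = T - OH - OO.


Inventory position = OH + OO = 461.5621 + 220.9279 = 682.4900
Q = 1903.5440 - 682.4900 = 1221.0540

1221.0540 units


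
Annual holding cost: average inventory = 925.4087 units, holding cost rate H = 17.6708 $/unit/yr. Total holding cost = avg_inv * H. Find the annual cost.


Cost = 925.4087 * 17.6708 = 16352.7121

16352.7121 $/yr


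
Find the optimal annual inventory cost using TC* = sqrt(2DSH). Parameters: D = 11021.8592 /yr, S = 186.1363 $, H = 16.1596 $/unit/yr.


2*D*S*H = 66305039.4340
TC* = sqrt(66305039.4340) = 8142.7906

8142.7906 $/yr


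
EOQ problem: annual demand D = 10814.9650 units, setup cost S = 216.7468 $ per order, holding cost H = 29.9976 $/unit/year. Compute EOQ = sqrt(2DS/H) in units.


2*D*S = 2 * 10814.9650 * 216.7468 = 4688218.1117
2*D*S/H = 156286.4400
EOQ = sqrt(156286.4400) = 395.3308

395.3308 units


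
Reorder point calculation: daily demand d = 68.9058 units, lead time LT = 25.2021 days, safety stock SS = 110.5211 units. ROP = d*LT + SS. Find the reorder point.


d*LT = 68.9058 * 25.2021 = 1736.5709
ROP = 1736.5709 + 110.5211 = 1847.0920

1847.0920 units


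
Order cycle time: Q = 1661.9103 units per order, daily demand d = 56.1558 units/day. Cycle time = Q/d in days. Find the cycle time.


Cycle = 1661.9103 / 56.1558 = 29.5946

29.5946 days


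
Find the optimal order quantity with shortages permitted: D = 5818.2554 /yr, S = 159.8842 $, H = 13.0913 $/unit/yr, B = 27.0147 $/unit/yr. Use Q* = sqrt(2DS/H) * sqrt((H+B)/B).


sqrt(2DS/H) = 376.9839
sqrt((H+B)/B) = 1.2184
Q* = 376.9839 * 1.2184 = 459.3327

459.3327 units


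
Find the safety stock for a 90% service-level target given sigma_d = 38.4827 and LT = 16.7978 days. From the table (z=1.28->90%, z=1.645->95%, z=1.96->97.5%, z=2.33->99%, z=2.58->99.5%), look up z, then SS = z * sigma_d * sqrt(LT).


From the table, SL = 90% corresponds to z = 1.28
sqrt(LT) = sqrt(16.7978) = 4.0985
SS = 1.28 * 38.4827 * 4.0985 = 201.8839

201.8839 units


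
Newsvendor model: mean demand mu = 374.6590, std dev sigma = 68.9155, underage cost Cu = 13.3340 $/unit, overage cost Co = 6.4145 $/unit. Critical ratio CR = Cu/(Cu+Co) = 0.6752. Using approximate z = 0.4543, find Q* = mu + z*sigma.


CR = Cu/(Cu+Co) = 13.3340/(13.3340+6.4145) = 0.6752
z = 0.4543
Q* = 374.6590 + 0.4543 * 68.9155 = 405.9673

405.9673 units


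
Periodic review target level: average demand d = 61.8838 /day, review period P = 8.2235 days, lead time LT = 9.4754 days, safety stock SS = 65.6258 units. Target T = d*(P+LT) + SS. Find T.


P + LT = 17.6989
d*(P+LT) = 61.8838 * 17.6989 = 1095.2752
T = 1095.2752 + 65.6258 = 1160.9010

1160.9010 units


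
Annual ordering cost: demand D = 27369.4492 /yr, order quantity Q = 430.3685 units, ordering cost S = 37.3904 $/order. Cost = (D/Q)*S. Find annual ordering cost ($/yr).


Number of orders = D/Q = 63.5954
Cost = 63.5954 * 37.3904 = 2377.8568

2377.8568 $/yr


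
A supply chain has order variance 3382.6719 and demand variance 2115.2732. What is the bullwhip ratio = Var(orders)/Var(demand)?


BW = 3382.6719 / 2115.2732 = 1.5992

1.5992


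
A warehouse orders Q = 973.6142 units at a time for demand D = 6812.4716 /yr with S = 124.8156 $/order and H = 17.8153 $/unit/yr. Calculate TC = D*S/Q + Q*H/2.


Ordering cost = D*S/Q = 873.3467
Holding cost = Q*H/2 = 8672.6145
TC = 873.3467 + 8672.6145 = 9545.9612

9545.9612 $/yr


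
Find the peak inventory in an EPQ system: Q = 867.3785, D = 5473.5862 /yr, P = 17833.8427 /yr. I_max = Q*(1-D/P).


D/P = 0.3069
1 - D/P = 0.6931
I_max = 867.3785 * 0.6931 = 601.1616

601.1616 units


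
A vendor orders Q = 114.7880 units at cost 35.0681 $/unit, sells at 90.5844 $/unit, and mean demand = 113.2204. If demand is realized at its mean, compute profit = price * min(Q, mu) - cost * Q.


Sales at mu = min(114.7880, 113.2204) = 113.2204
Revenue = 90.5844 * 113.2204 = 10256.0020
Total cost = 35.0681 * 114.7880 = 4025.3971
Profit = 10256.0020 - 4025.3971 = 6230.6049

6230.6049 $


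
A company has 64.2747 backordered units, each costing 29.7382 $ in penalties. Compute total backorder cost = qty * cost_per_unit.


Total = 64.2747 * 29.7382 = 1911.4139

1911.4139 $


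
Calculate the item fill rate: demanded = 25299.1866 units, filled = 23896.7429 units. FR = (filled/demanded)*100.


FR = 23896.7429 / 25299.1866 * 100 = 94.4566

94.4566%


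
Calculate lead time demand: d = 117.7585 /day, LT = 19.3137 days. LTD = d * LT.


LTD = 117.7585 * 19.3137 = 2274.3523

2274.3523 units


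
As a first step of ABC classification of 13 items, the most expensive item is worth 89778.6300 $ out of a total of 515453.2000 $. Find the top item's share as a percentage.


Top item = 89778.6300
Total = 515453.2000
Percentage = 89778.6300 / 515453.2000 * 100 = 17.4174

17.4174%


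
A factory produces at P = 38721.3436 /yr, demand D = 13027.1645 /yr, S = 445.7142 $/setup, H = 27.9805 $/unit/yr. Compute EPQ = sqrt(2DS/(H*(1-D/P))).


1 - D/P = 1 - 0.3364 = 0.6636
H*(1-D/P) = 18.5669
2DS = 11612784.4068
EPQ = sqrt(625455.7134) = 790.8576

790.8576 units


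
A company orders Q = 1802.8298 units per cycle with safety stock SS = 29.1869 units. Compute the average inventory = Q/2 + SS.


Q/2 = 901.4149
Avg = 901.4149 + 29.1869 = 930.6018

930.6018 units


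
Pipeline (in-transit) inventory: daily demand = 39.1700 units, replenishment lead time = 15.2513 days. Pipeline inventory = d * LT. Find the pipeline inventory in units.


Pipeline = 39.1700 * 15.2513 = 597.3934

597.3934 units


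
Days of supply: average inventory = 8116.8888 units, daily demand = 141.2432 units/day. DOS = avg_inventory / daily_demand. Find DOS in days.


DOS = 8116.8888 / 141.2432 = 57.4675

57.4675 days


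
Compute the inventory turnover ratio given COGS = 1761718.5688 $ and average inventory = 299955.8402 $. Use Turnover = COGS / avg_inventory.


Turnover = 1761718.5688 / 299955.8402 = 5.8733

5.8733


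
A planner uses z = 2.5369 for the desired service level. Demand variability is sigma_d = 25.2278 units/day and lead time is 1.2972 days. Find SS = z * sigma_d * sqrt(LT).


sqrt(LT) = sqrt(1.2972) = 1.1389
SS = 2.5369 * 25.2278 * 1.1389 = 72.8931

72.8931 units


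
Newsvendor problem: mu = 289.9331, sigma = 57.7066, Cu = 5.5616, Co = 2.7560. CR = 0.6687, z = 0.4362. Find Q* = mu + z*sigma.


CR = Cu/(Cu+Co) = 5.5616/(5.5616+2.7560) = 0.6687
z = 0.4362
Q* = 289.9331 + 0.4362 * 57.7066 = 315.1047

315.1047 units


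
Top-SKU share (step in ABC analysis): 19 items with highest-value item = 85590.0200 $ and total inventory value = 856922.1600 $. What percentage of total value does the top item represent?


Top item = 85590.0200
Total = 856922.1600
Percentage = 85590.0200 / 856922.1600 * 100 = 9.9881

9.9881%


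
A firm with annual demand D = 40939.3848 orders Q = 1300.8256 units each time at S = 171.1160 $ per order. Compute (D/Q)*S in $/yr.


Number of orders = D/Q = 31.4718
Cost = 31.4718 * 171.1160 = 5385.3366

5385.3366 $/yr


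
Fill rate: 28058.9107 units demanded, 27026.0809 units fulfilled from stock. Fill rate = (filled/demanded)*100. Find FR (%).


FR = 27026.0809 / 28058.9107 * 100 = 96.3191

96.3191%


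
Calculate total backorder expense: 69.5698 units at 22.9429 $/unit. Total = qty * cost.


Total = 69.5698 * 22.9429 = 1596.1330

1596.1330 $


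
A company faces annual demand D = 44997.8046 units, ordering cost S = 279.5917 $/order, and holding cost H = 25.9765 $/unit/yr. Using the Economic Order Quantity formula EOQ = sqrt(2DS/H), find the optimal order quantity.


2*D*S = 2 * 44997.8046 * 279.5917 = 25162025.3688
2*D*S/H = 968645.7132
EOQ = sqrt(968645.7132) = 984.1980

984.1980 units


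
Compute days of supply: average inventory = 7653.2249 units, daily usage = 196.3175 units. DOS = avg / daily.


DOS = 7653.2249 / 196.3175 = 38.9839

38.9839 days


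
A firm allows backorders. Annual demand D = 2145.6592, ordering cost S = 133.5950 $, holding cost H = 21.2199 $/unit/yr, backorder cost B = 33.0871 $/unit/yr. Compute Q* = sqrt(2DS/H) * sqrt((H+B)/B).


sqrt(2DS/H) = 164.3686
sqrt((H+B)/B) = 1.2811
Q* = 164.3686 * 1.2811 = 210.5801

210.5801 units


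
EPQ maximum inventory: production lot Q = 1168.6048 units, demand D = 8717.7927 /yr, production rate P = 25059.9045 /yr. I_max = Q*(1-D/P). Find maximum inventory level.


D/P = 0.3479
1 - D/P = 0.6521
I_max = 1168.6048 * 0.6521 = 762.0727

762.0727 units


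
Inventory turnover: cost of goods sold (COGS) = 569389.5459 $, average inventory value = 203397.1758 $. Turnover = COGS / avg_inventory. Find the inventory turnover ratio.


Turnover = 569389.5459 / 203397.1758 = 2.7994

2.7994


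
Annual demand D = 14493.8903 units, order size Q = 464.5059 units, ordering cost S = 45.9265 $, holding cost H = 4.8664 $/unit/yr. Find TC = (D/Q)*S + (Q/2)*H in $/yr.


Ordering cost = D*S/Q = 1433.0359
Holding cost = Q*H/2 = 1130.2358
TC = 1433.0359 + 1130.2358 = 2563.2717

2563.2717 $/yr


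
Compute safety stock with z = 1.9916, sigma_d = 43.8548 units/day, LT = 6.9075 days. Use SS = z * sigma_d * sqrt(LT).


sqrt(LT) = sqrt(6.9075) = 2.6282
SS = 1.9916 * 43.8548 * 2.6282 = 229.5513

229.5513 units


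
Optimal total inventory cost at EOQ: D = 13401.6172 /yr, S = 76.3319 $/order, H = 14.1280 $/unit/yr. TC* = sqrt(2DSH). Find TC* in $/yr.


2*D*S*H = 28905065.8620
TC* = sqrt(28905065.8620) = 5376.3432

5376.3432 $/yr


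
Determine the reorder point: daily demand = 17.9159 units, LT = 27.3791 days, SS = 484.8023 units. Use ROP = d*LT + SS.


d*LT = 17.9159 * 27.3791 = 490.5212
ROP = 490.5212 + 484.8023 = 975.3235

975.3235 units


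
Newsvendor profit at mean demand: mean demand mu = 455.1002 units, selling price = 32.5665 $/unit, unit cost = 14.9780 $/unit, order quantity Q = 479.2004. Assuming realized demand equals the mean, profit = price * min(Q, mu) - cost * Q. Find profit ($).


Sales at mu = min(479.2004, 455.1002) = 455.1002
Revenue = 32.5665 * 455.1002 = 14821.0207
Total cost = 14.9780 * 479.2004 = 7177.4636
Profit = 14821.0207 - 7177.4636 = 7643.5571

7643.5571 $


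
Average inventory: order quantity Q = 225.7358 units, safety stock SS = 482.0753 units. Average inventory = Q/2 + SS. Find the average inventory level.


Q/2 = 112.8679
Avg = 112.8679 + 482.0753 = 594.9432

594.9432 units


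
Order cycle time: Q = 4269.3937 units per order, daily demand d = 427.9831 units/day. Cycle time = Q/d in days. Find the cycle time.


Cycle = 4269.3937 / 427.9831 = 9.9756

9.9756 days


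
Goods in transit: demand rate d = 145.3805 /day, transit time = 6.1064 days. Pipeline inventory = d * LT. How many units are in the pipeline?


Pipeline = 145.3805 * 6.1064 = 887.7515

887.7515 units


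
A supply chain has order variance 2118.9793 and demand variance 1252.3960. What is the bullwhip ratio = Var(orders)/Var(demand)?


BW = 2118.9793 / 1252.3960 = 1.6919

1.6919


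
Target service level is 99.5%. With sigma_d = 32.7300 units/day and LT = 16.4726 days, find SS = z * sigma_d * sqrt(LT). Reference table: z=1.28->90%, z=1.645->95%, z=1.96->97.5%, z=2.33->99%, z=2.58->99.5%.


From the table, SL = 99.5% corresponds to z = 2.58
sqrt(LT) = sqrt(16.4726) = 4.0586
SS = 2.58 * 32.7300 * 4.0586 = 342.7258

342.7258 units


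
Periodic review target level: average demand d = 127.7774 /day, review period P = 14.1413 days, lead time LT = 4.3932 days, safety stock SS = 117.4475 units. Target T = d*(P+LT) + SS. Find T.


P + LT = 18.5345
d*(P+LT) = 127.7774 * 18.5345 = 2368.2902
T = 2368.2902 + 117.4475 = 2485.7377

2485.7377 units


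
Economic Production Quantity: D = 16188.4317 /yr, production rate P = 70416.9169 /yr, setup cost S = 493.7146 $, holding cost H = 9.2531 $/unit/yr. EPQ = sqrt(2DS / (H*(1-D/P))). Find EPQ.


1 - D/P = 1 - 0.2299 = 0.7701
H*(1-D/P) = 7.1259
2DS = 15984930.1628
EPQ = sqrt(2243225.9513) = 1497.7403

1497.7403 units


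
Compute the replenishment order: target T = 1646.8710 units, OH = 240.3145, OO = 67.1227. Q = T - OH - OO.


Inventory position = OH + OO = 240.3145 + 67.1227 = 307.4372
Q = 1646.8710 - 307.4372 = 1339.4338

1339.4338 units


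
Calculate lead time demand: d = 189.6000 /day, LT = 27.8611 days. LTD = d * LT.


LTD = 189.6000 * 27.8611 = 5282.4646

5282.4646 units


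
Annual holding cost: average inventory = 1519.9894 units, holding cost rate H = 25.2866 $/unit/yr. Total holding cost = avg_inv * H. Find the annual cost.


Cost = 1519.9894 * 25.2866 = 38435.3640

38435.3640 $/yr


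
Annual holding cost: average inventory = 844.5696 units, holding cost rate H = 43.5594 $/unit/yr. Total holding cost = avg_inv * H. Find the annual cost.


Cost = 844.5696 * 43.5594 = 36788.9450

36788.9450 $/yr


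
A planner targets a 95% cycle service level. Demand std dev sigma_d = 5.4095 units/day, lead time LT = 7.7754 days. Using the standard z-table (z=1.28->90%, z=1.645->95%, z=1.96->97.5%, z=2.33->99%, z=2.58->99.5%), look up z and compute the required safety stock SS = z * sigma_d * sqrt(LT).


From the table, SL = 95% corresponds to z = 1.645
sqrt(LT) = sqrt(7.7754) = 2.7884
SS = 1.645 * 5.4095 * 2.7884 = 24.8133

24.8133 units


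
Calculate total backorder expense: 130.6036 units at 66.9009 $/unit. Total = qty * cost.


Total = 130.6036 * 66.9009 = 8737.4984

8737.4984 $


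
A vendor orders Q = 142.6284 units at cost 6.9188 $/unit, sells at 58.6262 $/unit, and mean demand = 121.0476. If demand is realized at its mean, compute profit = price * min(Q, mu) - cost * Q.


Sales at mu = min(142.6284, 121.0476) = 121.0476
Revenue = 58.6262 * 121.0476 = 7096.5608
Total cost = 6.9188 * 142.6284 = 986.8174
Profit = 7096.5608 - 986.8174 = 6109.7434

6109.7434 $


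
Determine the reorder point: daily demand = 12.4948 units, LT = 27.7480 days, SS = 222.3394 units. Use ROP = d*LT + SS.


d*LT = 12.4948 * 27.7480 = 346.7057
ROP = 346.7057 + 222.3394 = 569.0451

569.0451 units


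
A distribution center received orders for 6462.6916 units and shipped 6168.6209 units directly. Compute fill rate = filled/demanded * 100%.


FR = 6168.6209 / 6462.6916 * 100 = 95.4497

95.4497%


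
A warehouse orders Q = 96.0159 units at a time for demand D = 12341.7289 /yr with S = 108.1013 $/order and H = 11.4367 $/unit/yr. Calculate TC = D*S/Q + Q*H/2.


Ordering cost = D*S/Q = 13895.1667
Holding cost = Q*H/2 = 549.0525
TC = 13895.1667 + 549.0525 = 14444.2192

14444.2192 $/yr


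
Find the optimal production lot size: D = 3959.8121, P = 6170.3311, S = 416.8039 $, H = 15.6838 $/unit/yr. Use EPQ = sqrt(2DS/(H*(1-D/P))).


1 - D/P = 1 - 0.6418 = 0.3582
H*(1-D/P) = 5.6187
2DS = 3300930.2531
EPQ = sqrt(587488.3640) = 766.4779

766.4779 units


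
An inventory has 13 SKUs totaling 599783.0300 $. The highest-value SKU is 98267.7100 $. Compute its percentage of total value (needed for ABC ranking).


Top item = 98267.7100
Total = 599783.0300
Percentage = 98267.7100 / 599783.0300 * 100 = 16.3839

16.3839%


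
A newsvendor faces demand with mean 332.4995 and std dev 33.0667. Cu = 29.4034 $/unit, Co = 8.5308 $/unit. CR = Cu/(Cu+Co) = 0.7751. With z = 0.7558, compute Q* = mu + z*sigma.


CR = Cu/(Cu+Co) = 29.4034/(29.4034+8.5308) = 0.7751
z = 0.7558
Q* = 332.4995 + 0.7558 * 33.0667 = 357.4913

357.4913 units


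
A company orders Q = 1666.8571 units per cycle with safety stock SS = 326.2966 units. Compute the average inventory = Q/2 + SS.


Q/2 = 833.4285
Avg = 833.4285 + 326.2966 = 1159.7251

1159.7251 units


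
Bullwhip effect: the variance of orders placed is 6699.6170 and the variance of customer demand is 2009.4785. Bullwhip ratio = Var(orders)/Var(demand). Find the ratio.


BW = 6699.6170 / 2009.4785 = 3.3340

3.3340


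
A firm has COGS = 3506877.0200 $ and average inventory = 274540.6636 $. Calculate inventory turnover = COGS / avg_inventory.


Turnover = 3506877.0200 / 274540.6636 = 12.7736

12.7736


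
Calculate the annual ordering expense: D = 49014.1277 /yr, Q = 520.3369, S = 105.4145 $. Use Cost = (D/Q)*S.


Number of orders = D/Q = 94.1969
Cost = 94.1969 * 105.4145 = 9929.7201

9929.7201 $/yr


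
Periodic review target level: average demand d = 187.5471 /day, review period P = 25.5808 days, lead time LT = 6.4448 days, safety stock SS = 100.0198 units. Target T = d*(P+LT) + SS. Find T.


P + LT = 32.0256
d*(P+LT) = 187.5471 * 32.0256 = 6006.3084
T = 6006.3084 + 100.0198 = 6106.3282

6106.3282 units


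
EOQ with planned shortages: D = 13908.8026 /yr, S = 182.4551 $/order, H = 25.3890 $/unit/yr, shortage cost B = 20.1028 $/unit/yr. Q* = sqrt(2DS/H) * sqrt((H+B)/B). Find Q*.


sqrt(2DS/H) = 447.1107
sqrt((H+B)/B) = 1.5043
Q* = 447.1107 * 1.5043 = 672.5946

672.5946 units


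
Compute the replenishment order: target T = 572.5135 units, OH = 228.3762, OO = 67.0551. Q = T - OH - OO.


Inventory position = OH + OO = 228.3762 + 67.0551 = 295.4313
Q = 572.5135 - 295.4313 = 277.0822

277.0822 units


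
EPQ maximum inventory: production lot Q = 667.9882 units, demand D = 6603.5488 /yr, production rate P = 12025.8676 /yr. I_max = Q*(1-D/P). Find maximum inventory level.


D/P = 0.5491
1 - D/P = 0.4509
I_max = 667.9882 * 0.4509 = 301.1878

301.1878 units


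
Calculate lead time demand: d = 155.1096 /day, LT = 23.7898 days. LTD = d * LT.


LTD = 155.1096 * 23.7898 = 3690.0264

3690.0264 units


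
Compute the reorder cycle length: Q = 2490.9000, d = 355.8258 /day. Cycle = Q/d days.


Cycle = 2490.9000 / 355.8258 = 7.0003

7.0003 days


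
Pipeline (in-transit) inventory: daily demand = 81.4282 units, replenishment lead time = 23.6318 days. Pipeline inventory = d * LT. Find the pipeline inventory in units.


Pipeline = 81.4282 * 23.6318 = 1924.2949

1924.2949 units


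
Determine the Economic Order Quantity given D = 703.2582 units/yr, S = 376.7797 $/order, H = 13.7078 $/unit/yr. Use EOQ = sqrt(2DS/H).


2*D*S = 2 * 703.2582 * 376.7797 = 529946.8272
2*D*S/H = 38660.2392
EOQ = sqrt(38660.2392) = 196.6221

196.6221 units


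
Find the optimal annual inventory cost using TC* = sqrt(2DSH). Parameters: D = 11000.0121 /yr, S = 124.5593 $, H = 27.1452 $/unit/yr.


2*D*S*H = 74386198.2526
TC* = sqrt(74386198.2526) = 8624.7434

8624.7434 $/yr


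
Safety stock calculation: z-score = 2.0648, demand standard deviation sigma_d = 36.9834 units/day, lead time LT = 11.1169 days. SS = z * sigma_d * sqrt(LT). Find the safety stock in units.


sqrt(LT) = sqrt(11.1169) = 3.3342
SS = 2.0648 * 36.9834 * 3.3342 = 254.6107

254.6107 units


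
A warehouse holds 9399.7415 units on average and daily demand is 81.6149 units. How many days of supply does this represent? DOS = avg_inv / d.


DOS = 9399.7415 / 81.6149 = 115.1719

115.1719 days


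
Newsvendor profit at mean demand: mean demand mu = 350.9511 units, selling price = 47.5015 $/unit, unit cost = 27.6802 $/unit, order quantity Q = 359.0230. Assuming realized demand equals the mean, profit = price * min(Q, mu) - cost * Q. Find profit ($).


Sales at mu = min(359.0230, 350.9511) = 350.9511
Revenue = 47.5015 * 350.9511 = 16670.7037
Total cost = 27.6802 * 359.0230 = 9937.8284
Profit = 16670.7037 - 9937.8284 = 6732.8752

6732.8752 $


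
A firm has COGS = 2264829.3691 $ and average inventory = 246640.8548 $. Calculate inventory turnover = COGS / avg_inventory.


Turnover = 2264829.3691 / 246640.8548 = 9.1827

9.1827


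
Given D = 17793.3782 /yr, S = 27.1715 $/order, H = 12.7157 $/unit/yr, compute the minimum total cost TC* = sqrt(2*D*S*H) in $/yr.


2*D*S*H = 12295389.5495
TC* = sqrt(12295389.5495) = 3506.4782

3506.4782 $/yr


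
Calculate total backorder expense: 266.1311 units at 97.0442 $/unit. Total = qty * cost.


Total = 266.1311 * 97.0442 = 25826.4797

25826.4797 $


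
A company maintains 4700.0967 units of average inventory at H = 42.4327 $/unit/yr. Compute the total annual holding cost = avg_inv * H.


Cost = 4700.0967 * 42.4327 = 199437.7932

199437.7932 $/yr
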